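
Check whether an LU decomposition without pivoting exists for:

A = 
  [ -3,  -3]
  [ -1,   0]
Yes.
A[1,1] = -3 ≠ 0, so Gaussian elimination proceeds without a row swap: multiplier ℓ₂₁ = (-1)/(-3) = 1/3, and U[2,2] = 0 - (1/3)(-3) = 1.
L = 
  [  1,   0]
  [1/3,   1]
U = 
  [ -3,  -3]
  [  0,   1]
Check row 2 of LU: [(1/3)(-3), (1/3)(-3) + 1] = [-1, 0] = row 2 of A ✓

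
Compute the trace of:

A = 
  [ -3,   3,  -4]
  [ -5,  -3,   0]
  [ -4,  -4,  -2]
-8

tr(A) = -3 + -3 + -2 = -8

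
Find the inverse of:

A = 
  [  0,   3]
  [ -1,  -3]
det(A) = (0)(-3) - (3)(-1) = 3
For a 2×2 matrix, A⁻¹ = (1/det(A)) · [[d, -b], [-c, a]]
    = (1/3) · [[-3, -3], [1, 0]]

A⁻¹ = 
  [ -1,  -1]
  [1/3,   0]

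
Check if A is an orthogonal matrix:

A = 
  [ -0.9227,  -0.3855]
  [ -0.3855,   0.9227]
Yes

AᵀA = 
  [  1,   0]
  [  0,   1]
≈ I (equal to I up to the 4-dp rounding of the entries)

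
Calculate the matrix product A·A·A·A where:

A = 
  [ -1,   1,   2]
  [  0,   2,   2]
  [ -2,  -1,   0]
A^4 = 
  [ 13,   1,  -4]
  [ 12,  -8, -16]
  [ -2,  14,  20]

A² = A·A:
A²[1,1] = (-1)(-1) + (1)(0) + (2)(-2) = -3
A²[1,2] = (-1)(1) + (1)(2) + (2)(-1) = -1
A²[1,3] = (-1)(2) + (1)(2) + (2)(0) = 0
A²[2,1] = (0)(-1) + (2)(0) + (2)(-2) = -4
A²[2,2] = (0)(1) + (2)(2) + (2)(-1) = 2
A²[2,3] = (0)(2) + (2)(2) + (2)(0) = 4
A²[3,1] = (-2)(-1) + (-1)(0) + (0)(-2) = 2
A²[3,2] = (-2)(1) + (-1)(2) + (0)(-1) = -4
A²[3,3] = (-2)(2) + (-1)(2) + (0)(0) = -6
A² = 
  [ -3,  -1,   0]
  [ -4,   2,   4]
  [  2,  -4,  -6]

A^3 = A^2·A:
A^3[1,1] = (-3)(-1) + (-1)(0) + (0)(-2) = 3
A^3[1,2] = (-3)(1) + (-1)(2) + (0)(-1) = -5
A^3[1,3] = (-3)(2) + (-1)(2) + (0)(0) = -8
A^3[2,1] = (-4)(-1) + (2)(0) + (4)(-2) = -4
A^3[2,2] = (-4)(1) + (2)(2) + (4)(-1) = -4
A^3[2,3] = (-4)(2) + (2)(2) + (4)(0) = -4
A^3[3,1] = (2)(-1) + (-4)(0) + (-6)(-2) = 10
A^3[3,2] = (2)(1) + (-4)(2) + (-6)(-1) = 0
A^3[3,3] = (2)(2) + (-4)(2) + (-6)(0) = -4
A^3 = 
  [  3,  -5,  -8]
  [ -4,  -4,  -4]
  [ 10,   0,  -4]

A^4 = A^3·A:
A^4[1,1] = (3)(-1) + (-5)(0) + (-8)(-2) = 13
A^4[1,2] = (3)(1) + (-5)(2) + (-8)(-1) = 1
A^4[1,3] = (3)(2) + (-5)(2) + (-8)(0) = -4
A^4[2,1] = (-4)(-1) + (-4)(0) + (-4)(-2) = 12
A^4[2,2] = (-4)(1) + (-4)(2) + (-4)(-1) = -8
A^4[2,3] = (-4)(2) + (-4)(2) + (-4)(0) = -16
A^4[3,1] = (10)(-1) + (0)(0) + (-4)(-2) = -2
A^4[3,2] = (10)(1) + (0)(2) + (-4)(-1) = 14
A^4[3,3] = (10)(2) + (0)(2) + (-4)(0) = 20
A^4 = 
  [ 13,   1,  -4]
  [ 12,  -8, -16]
  [ -2,  14,  20]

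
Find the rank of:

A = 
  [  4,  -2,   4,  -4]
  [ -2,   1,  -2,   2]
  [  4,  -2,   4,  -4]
rank(A) = 1

Row reduce:
R2 → R2 + (1/2)·R1
R3 → R3 - (1)·R1
REF = 
  [  4,  -2,   4,  -4]
  [  0,   0,   0,   0]
  [  0,   0,   0,   0]
Pivot columns: 1 → 1 pivot.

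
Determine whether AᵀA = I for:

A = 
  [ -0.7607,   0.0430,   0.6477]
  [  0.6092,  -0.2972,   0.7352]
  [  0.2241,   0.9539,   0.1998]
Yes

AᵀA = 
  [  1,   0,   0]
  [  0,   1.0001,  -0.0001]
  [  0,  -0.0001,   1]
≈ I (equal to I up to the 4-dp rounding of the entries)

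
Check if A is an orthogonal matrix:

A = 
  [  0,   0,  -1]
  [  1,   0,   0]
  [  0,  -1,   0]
Yes

AᵀA = 
  [  1,   0,   0]
  [  0,   1,   0]
  [  0,   0,   1]
= I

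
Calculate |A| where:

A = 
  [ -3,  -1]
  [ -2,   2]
-8

For a 2×2 matrix, det = ad - bc = (-3)(2) - (-1)(-2) = -8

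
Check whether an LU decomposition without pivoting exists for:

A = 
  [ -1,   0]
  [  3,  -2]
Yes.
A[1,1] = -1 ≠ 0, so Gaussian elimination proceeds without a row swap: multiplier ℓ₂₁ = (3)/(-1) = -3, and U[2,2] = -2 - (-3)(0) = -2.
L = 
  [  1,   0]
  [ -3,   1]
U = 
  [ -1,   0]
  [  0,  -2]
Check row 2 of LU: [(-3)(-1), (-3)(0) + (-2)] = [3, -2] = row 2 of A ✓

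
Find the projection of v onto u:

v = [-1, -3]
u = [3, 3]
v·u = (-1)(3) + (-3)(3) = -12
u·u = (3)² + (3)² = 18
proj_u(v) = (v·u / u·u) × u = (-12/18) × u = (-2/3) × u

proj_u(v) = [-2, -2]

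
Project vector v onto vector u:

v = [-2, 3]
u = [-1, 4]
proj_u(v) = [-14/17, 56/17]

v·u = (-2)(-1) + (3)(4) = 14
u·u = (-1)² + (4)² = 17
proj_u(v) = (v·u / u·u) × u = (14/17) × u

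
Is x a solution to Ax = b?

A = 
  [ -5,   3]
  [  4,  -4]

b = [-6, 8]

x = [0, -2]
Yes

Ax = [-6, 8] = b ✓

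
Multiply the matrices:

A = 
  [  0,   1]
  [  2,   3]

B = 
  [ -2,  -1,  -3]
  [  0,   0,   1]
AB = 
  [  0,   0,   1]
  [ -4,  -2,  -3]

A is 2×2 and B is 2×3, so AB is 2×3. Each entry is (row of A)·(column of B):
AB[1,1] = (0)(-2) + (1)(0) = 0
AB[1,2] = (0)(-1) + (1)(0) = 0
AB[1,3] = (0)(-3) + (1)(1) = 1
AB[2,1] = (2)(-2) + (3)(0) = -4
AB[2,2] = (2)(-1) + (3)(0) = -2
AB[2,3] = (2)(-3) + (3)(1) = -3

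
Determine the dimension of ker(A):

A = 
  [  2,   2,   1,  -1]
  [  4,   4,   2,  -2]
nullity(A) = 3

Row reduce:
R2 → R2 - (2)·R1
REF = 
  [  2,   2,   1,  -1]
  [  0,   0,   0,   0]
Pivot columns: 1 → 1 pivot.
rank(A) = 1, so nullity(A) = 4 - 1 = 3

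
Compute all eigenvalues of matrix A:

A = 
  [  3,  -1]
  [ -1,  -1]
tr(A) = 2, det(A) = -4
Characteristic polynomial: λ² - tr(A)λ + det(A) = λ² - 2λ - 4
λ² - 2λ - 4 = 0  ⇒  λ = (2 ± √((-2)² - 4·(-4)))/2 = (2 ± √(20))/2
  = 1 + √5,  1 - √5

λ = 1 + √5, 1 - √5  (≈ 3.236, -1.236)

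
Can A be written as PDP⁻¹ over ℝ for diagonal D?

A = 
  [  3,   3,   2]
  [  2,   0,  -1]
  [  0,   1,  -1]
No

Characteristic polynomial: det(λI - A) = λ³ - 2λ² - 8λ - 13
By the rational root theorem any rational root is an integer dividing 13; none of those is a root, so p(λ) has no rational roots and hence (being an irreducible cubic) no repeated roots.
Discriminant of the cubic: Δ = -6419
Δ < 0 ⇒ one real eigenvalue and a complex-conjugate pair: λ ≈ 4.452, -1.226 + 1.19i, -1.226 - 1.19i
Has complex eigenvalues (not diagonalizable over ℝ).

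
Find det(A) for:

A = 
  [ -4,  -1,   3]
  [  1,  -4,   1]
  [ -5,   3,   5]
Cofactor expansion along row 1:
det(A) = (-4)·((-4)(5) - (1)(3)) - (-1)·((1)(5) - (1)(-5)) + (3)·((1)(3) - (-4)(-5))
  = (-4)(-23) - (-1)(10) + (3)(-17)
  = 51

det(A) = 51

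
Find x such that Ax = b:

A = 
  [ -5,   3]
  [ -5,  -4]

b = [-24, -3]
Row reduce the augmented matrix [A|b]:
R2 → R2 - (1)·R1
REF = 
  [ -5,   3, -24]
  [  0,  -7,  21]

Back-substitution:
x₂ = 21 / (-7) = -3
x₁ = (-24 - (3)(-3)) / (-5) = 3

x = [3, -3]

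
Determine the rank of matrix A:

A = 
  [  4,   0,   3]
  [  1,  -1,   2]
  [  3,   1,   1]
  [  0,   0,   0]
Row reduce:
R2 → R2 - (1/4)·R1
R3 → R3 - (3/4)·R1
R3 → R3 + (1)·R2
REF = 
  [  4,   0,   3]
  [  0,  -1, 5/4]
  [  0,   0,   0]
  [  0,   0,   0]
Pivot columns: 1, 2 → 2 pivots.

rank(A) = 2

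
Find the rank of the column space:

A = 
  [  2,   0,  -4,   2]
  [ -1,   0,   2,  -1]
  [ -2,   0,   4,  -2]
Row reduce:
R2 → R2 + (1/2)·R1
R3 → R3 + (1)·R1
REF = 
  [  2,   0,  -4,   2]
  [  0,   0,   0,   0]
  [  0,   0,   0,   0]
Pivot columns: 1 → 1 pivot.
dim(Col(A)) = number of pivot columns = 1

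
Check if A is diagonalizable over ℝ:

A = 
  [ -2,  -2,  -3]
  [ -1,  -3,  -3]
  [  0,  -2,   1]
Yes

Characteristic polynomial: det(λI - A) = λ³ + 4λ² - 7λ - 10
Testing integer divisors of the constant term: p(-1) = 0, so (λ + 1) is a factor:
p(λ) = (λ + 1)(λ² + 3λ - 10)
λ² + 3λ - 10 = (λ + 5)(λ - 2)
Eigenvalues: -1, 2, -5
λ=-5: alg. mult. = 1, geom. mult. = 3 - rank(A - (-5)I) = 3 - 2 = 1
λ=-1: alg. mult. = 1, geom. mult. = 3 - rank(A - (-1)I) = 3 - 2 = 1
λ=2: alg. mult. = 1, geom. mult. = 3 - rank(A - (2)I) = 3 - 2 = 1
Sum of geometric multiplicities equals n, so A has n independent eigenvectors.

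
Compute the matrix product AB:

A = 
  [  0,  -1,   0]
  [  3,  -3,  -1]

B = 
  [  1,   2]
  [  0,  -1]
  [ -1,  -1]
A is 2×3 and B is 3×2, so AB is 2×2. Each entry is (row of A)·(column of B):
AB[1,1] = (0)(1) + (-1)(0) + (0)(-1) = 0
AB[1,2] = (0)(2) + (-1)(-1) + (0)(-1) = 1
AB[2,1] = (3)(1) + (-3)(0) + (-1)(-1) = 4
AB[2,2] = (3)(2) + (-3)(-1) + (-1)(-1) = 10

AB = 
  [  0,   1]
  [  4,  10]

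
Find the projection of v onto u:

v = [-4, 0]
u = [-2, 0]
v·u = (-4)(-2) + (0)(0) = 8
u·u = (-2)² + (0)² = 4
proj_u(v) = (v·u / u·u) × u = (8/4) × u = (2) × u

proj_u(v) = [-4, 0]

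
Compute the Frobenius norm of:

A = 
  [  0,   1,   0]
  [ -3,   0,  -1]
||A||_F = 3.317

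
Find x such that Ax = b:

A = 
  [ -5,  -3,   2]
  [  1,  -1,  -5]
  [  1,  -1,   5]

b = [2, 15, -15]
x = [-1, -1, -3]

Row reduce the augmented matrix [A|b]:
R2 → R2 + (1/5)·R1
R3 → R3 + (1/5)·R1
R3 → R3 - (1)·R2
REF = 
  [   -5,    -3,     2,     2]
  [    0,  -8/5, -23/5,  77/5]
  [    0,     0,    10,   -30]

Back-substitution:
x₃ = (-30) / 10 = -3
x₂ = (77/5 - (-23/5)(-3)) / (-8/5) = -1
x₁ = (2 - (-3)(-1) - (2)(-3)) / (-5) = -1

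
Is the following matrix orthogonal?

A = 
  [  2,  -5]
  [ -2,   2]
No

AᵀA = 
  [  8, -14]
  [-14,  29]
≠ I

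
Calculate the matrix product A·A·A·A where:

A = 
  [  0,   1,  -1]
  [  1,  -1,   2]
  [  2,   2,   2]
A² = A·A:
A²[1,1] = (0)(0) + (1)(1) + (-1)(2) = -1
A²[1,2] = (0)(1) + (1)(-1) + (-1)(2) = -3
A²[1,3] = (0)(-1) + (1)(2) + (-1)(2) = 0
A²[2,1] = (1)(0) + (-1)(1) + (2)(2) = 3
A²[2,2] = (1)(1) + (-1)(-1) + (2)(2) = 6
A²[2,3] = (1)(-1) + (-1)(2) + (2)(2) = 1
A²[3,1] = (2)(0) + (2)(1) + (2)(2) = 6
A²[3,2] = (2)(1) + (2)(-1) + (2)(2) = 4
A²[3,3] = (2)(-1) + (2)(2) + (2)(2) = 6
A² = 
  [ -1,  -3,   0]
  [  3,   6,   1]
  [  6,   4,   6]

A^3 = A^2·A:
A^3[1,1] = (-1)(0) + (-3)(1) + (0)(2) = -3
A^3[1,2] = (-1)(1) + (-3)(-1) + (0)(2) = 2
A^3[1,3] = (-1)(-1) + (-3)(2) + (0)(2) = -5
A^3[2,1] = (3)(0) + (6)(1) + (1)(2) = 8
A^3[2,2] = (3)(1) + (6)(-1) + (1)(2) = -1
A^3[2,3] = (3)(-1) + (6)(2) + (1)(2) = 11
A^3[3,1] = (6)(0) + (4)(1) + (6)(2) = 16
A^3[3,2] = (6)(1) + (4)(-1) + (6)(2) = 14
A^3[3,3] = (6)(-1) + (4)(2) + (6)(2) = 14
A^3 = 
  [ -3,   2,  -5]
  [  8,  -1,  11]
  [ 16,  14,  14]

A^4 = A^3·A:
A^4[1,1] = (-3)(0) + (2)(1) + (-5)(2) = -8
A^4[1,2] = (-3)(1) + (2)(-1) + (-5)(2) = -15
A^4[1,3] = (-3)(-1) + (2)(2) + (-5)(2) = -3
A^4[2,1] = (8)(0) + (-1)(1) + (11)(2) = 21
A^4[2,2] = (8)(1) + (-1)(-1) + (11)(2) = 31
A^4[2,3] = (8)(-1) + (-1)(2) + (11)(2) = 12
A^4[3,1] = (16)(0) + (14)(1) + (14)(2) = 42
A^4[3,2] = (16)(1) + (14)(-1) + (14)(2) = 30
A^4[3,3] = (16)(-1) + (14)(2) + (14)(2) = 40
A^4 = 
  [ -8, -15,  -3]
  [ 21,  31,  12]
  [ 42,  30,  40]

Therefore
A^4 = 
  [ -8, -15,  -3]
  [ 21,  31,  12]
  [ 42,  30,  40]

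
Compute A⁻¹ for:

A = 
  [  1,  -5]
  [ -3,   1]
det(A) = (1)(1) - (-5)(-3) = -14
For a 2×2 matrix, A⁻¹ = (1/det(A)) · [[d, -b], [-c, a]]
    = (-1/14) · [[1, 5], [3, 1]]

A⁻¹ = 
  [-1/14, -5/14]
  [-3/14, -1/14]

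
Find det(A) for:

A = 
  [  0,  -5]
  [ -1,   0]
-5

For a 2×2 matrix, det = ad - bc = (0)(0) - (-5)(-1) = -5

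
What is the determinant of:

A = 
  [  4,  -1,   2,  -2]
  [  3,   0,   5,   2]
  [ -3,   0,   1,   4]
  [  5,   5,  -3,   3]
Cofactor expansion along row 1: det(A) = a₁₁M₁₁ - a₁₂M₁₂ + a₁₃M₁₃ - a₁₄M₁₄

M₁₁ = det[[0, 5, 2]; [0, 1, 4]; [5, -3, 3]]
  = (0)·((1)(3) - (4)(-3)) - (5)·((0)(3) - (4)(5)) + (2)·((0)(-3) - (1)(5))
  = (0)(15) - (5)(-20) + (2)(-5)
  = 90
M₁₂ = det[[3, 5, 2]; [-3, 1, 4]; [5, -3, 3]]
  = (3)·((1)(3) - (4)(-3)) - (5)·((-3)(3) - (4)(5)) + (2)·((-3)(-3) - (1)(5))
  = (3)(15) - (5)(-29) + (2)(4)
  = 198
M₁₃ = det[[3, 0, 2]; [-3, 0, 4]; [5, 5, 3]]
  = (3)·((0)(3) - (4)(5)) - (0)·((-3)(3) - (4)(5)) + (2)·((-3)(5) - (0)(5))
  = (3)(-20) - (0)(-29) + (2)(-15)
  = -90
M₁₄ = det[[3, 0, 5]; [-3, 0, 1]; [5, 5, -3]]
  = (3)·((0)(-3) - (1)(5)) - (0)·((-3)(-3) - (1)(5)) + (5)·((-3)(5) - (0)(5))
  = (3)(-5) - (0)(4) + (5)(-15)
  = -90

det(A) = (4)(90) - (-1)(198) + (2)(-90) - (-2)(-90) = 198

det(A) = 198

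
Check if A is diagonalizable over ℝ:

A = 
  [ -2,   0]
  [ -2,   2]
Yes

tr(A) = 0, det(A) = -4
Characteristic polynomial: λ² - tr(A)λ + det(A) = λ² - 4
λ² - 4 = (λ + 2)(λ - 2)
Eigenvalues: 2, -2
λ=-2: alg. mult. = 1, geom. mult. = 2 - rank(A - (-2)I) = 2 - 1 = 1
λ=2: alg. mult. = 1, geom. mult. = 2 - rank(A - (2)I) = 2 - 1 = 1
Sum of geometric multiplicities equals n, so A has n independent eigenvectors.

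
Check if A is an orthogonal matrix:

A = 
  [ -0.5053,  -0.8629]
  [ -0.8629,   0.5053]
Yes

AᵀA = 
  [  0.9999,   0]
  [  0,   0.9999]
≈ I (equal to I up to the 4-dp rounding of the entries)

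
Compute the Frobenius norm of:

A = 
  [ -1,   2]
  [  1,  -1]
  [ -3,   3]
||A||_F = 5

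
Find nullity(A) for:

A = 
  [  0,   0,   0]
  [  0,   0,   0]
nullity(A) = 3

Row reduce:
(no row operations needed)
REF = 
  [  0,   0,   0]
  [  0,   0,   0]
Pivot columns: none → 0 pivots.
rank(A) = 0, so nullity(A) = 3 - 0 = 3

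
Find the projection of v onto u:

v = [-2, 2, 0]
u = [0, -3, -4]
v·u = (-2)(0) + (2)(-3) + (0)(-4) = -6
u·u = (0)² + (-3)² + (-4)² = 25
proj_u(v) = (v·u / u·u) × u = (-6/25) × u

proj_u(v) = [0, 18/25, 24/25]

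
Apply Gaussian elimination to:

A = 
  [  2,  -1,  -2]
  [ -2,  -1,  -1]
Row operations:
R2 → R2 + (1)·R1

Resulting echelon form:
REF = 
  [  2,  -1,  -2]
  [  0,  -2,  -3]

Rank = 2 (number of non-zero pivot rows).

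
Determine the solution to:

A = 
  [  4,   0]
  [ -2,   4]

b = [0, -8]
x = [0, -2]

Row reduce the augmented matrix [A|b]:
R2 → R2 + (1/2)·R1
REF = 
  [  4,   0,   0]
  [  0,   4,  -8]

Back-substitution:
x₂ = (-8) / 4 = -2
x₁ = (0 - (0)(-2)) / 4 = 0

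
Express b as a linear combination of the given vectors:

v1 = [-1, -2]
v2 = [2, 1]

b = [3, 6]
c1 = -3, c2 = 0

b = -3·v1 + 0·v2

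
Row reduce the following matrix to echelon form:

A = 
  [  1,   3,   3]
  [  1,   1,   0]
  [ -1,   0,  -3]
Row operations:
R2 → R2 - (1)·R1
R3 → R3 + (1)·R1
R3 → R3 + (3/2)·R2

Resulting echelon form:
REF = 
  [   1,    3,    3]
  [   0,   -2,   -3]
  [   0,    0, -9/2]

Rank = 3 (number of non-zero pivot rows).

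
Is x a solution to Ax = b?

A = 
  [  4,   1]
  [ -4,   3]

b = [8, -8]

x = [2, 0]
Yes

Ax = [8, -8] = b ✓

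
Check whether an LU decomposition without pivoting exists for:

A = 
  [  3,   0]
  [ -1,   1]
Yes.
A[1,1] = 3 ≠ 0, so Gaussian elimination proceeds without a row swap: multiplier ℓ₂₁ = (-1)/(3) = -1/3, and U[2,2] = 1 - (-1/3)(0) = 1.
L = 
  [   1,    0]
  [-1/3,    1]
U = 
  [  3,   0]
  [  0,   1]
Check row 2 of LU: [(-1/3)(3), (-1/3)(0) + 1] = [-1, 1] = row 2 of A ✓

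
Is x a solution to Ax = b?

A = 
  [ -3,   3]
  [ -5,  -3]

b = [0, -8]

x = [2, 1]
No

Ax = [-3, -13] ≠ b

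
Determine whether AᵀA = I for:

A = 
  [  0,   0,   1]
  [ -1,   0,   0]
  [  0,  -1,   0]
Yes

AᵀA = 
  [  1,   0,   0]
  [  0,   1,   0]
  [  0,   0,   1]
= I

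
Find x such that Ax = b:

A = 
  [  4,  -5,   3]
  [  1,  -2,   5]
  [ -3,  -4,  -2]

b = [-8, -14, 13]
x = [-1, -1, -3]

Row reduce the augmented matrix [A|b]:
R2 → R2 - (1/4)·R1
R3 → R3 + (3/4)·R1
R3 → R3 - (31/3)·R2
REF = 
  [     4,     -5,      3,     -8]
  [     0,   -3/4,   17/4,    -12]
  [     0,      0, -131/3,    131]

Back-substitution:
x₃ = 131 / (-131/3) = -3
x₂ = (-12 - (17/4)(-3)) / (-3/4) = -1
x₁ = (-8 - (-5)(-1) - (3)(-3)) / 4 = -1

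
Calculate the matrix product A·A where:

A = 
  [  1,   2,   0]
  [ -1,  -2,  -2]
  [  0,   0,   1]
A² = A·A:
A²[1,1] = (1)(1) + (2)(-1) + (0)(0) = -1
A²[1,2] = (1)(2) + (2)(-2) + (0)(0) = -2
A²[1,3] = (1)(0) + (2)(-2) + (0)(1) = -4
A²[2,1] = (-1)(1) + (-2)(-1) + (-2)(0) = 1
A²[2,2] = (-1)(2) + (-2)(-2) + (-2)(0) = 2
A²[2,3] = (-1)(0) + (-2)(-2) + (-2)(1) = 2
A²[3,1] = (0)(1) + (0)(-1) + (1)(0) = 0
A²[3,2] = (0)(2) + (0)(-2) + (1)(0) = 0
A²[3,3] = (0)(0) + (0)(-2) + (1)(1) = 1
A² = 
  [ -1,  -2,  -4]
  [  1,   2,   2]
  [  0,   0,   1]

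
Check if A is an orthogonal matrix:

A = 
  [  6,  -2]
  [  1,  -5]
No

AᵀA = 
  [ 37, -17]
  [-17,  29]
≠ I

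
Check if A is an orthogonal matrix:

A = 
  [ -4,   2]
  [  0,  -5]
No

AᵀA = 
  [ 16,  -8]
  [ -8,  29]
≠ I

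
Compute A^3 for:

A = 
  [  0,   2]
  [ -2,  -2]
A^3 = 
  [  8,   0]
  [  0,   8]

A² = A·A:
A²[1,1] = (0)(0) + (2)(-2) = -4
A²[1,2] = (0)(2) + (2)(-2) = -4
A²[2,1] = (-2)(0) + (-2)(-2) = 4
A²[2,2] = (-2)(2) + (-2)(-2) = 0
A² = 
  [ -4,  -4]
  [  4,   0]

A^3 = A^2·A:
A^3[1,1] = (-4)(0) + (-4)(-2) = 8
A^3[1,2] = (-4)(2) + (-4)(-2) = 0
A^3[2,1] = (4)(0) + (0)(-2) = 0
A^3[2,2] = (4)(2) + (0)(-2) = 8
A^3 = 
  [  8,   0]
  [  0,   8]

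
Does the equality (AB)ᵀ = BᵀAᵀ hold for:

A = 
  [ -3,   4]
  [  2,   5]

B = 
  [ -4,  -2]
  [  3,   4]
Yes

(AB)ᵀ = 
  [ 24,   7]
  [ 22,  16]

BᵀAᵀ = 
  [ 24,   7]
  [ 22,  16]

Both sides are equal — this is the standard identity (AB)ᵀ = BᵀAᵀ, which holds for all A, B.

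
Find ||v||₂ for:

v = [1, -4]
4.123

||v||₂ = √((1)² + (-4)²) = √17 = 4.123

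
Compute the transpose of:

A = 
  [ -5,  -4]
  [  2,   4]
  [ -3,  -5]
Aᵀ = 
  [ -5,   2,  -3]
  [ -4,   4,  -5]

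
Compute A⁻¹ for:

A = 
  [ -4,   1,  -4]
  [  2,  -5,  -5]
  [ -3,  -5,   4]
det(A) = (-4)·((-5)(4) - (-5)(-5)) - (1)·((2)(4) - (-5)(-3)) + (-4)·((2)(-5) - (-5)(-3))
  = (-4)(-45) - (1)(-7) + (-4)(-25)
  = 287
det(A) = 287 ≠ 0, so A is invertible.

Cofactors Cᵢⱼ = (-1)ⁱ⁺ʲ·Mᵢⱼ:
C = 
  [-45,   7, -25]
  [ 16, -28, -23]
  [-25, -28,  18]

adj(A) = Cᵀ:
adj(A) = 
  [-45,  16, -25]
  [  7, -28, -28]
  [-25, -23,  18]

A⁻¹ = (1/287) · adj(A):
A⁻¹ = 
  [-45/287,  16/287, -25/287]
  [   1/41,   -4/41,   -4/41]
  [-25/287, -23/287,  18/287]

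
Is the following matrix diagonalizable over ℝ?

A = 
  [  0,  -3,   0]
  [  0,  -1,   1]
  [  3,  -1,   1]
No

Characteristic polynomial: det(λI - A) = λ³ + 9
By the rational root theorem any rational root is an integer dividing 9; none of those is a root, so p(λ) has no rational roots and hence (being an irreducible cubic) no repeated roots.
Discriminant of the cubic: Δ = -2187
Δ < 0 ⇒ one real eigenvalue and a complex-conjugate pair: λ ≈ -2.08, 1.04 + 1.801i, 1.04 - 1.801i
Has complex eigenvalues (not diagonalizable over ℝ).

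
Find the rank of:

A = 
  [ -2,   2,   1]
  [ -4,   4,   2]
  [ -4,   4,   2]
Row reduce:
R2 → R2 - (2)·R1
R3 → R3 - (2)·R1
REF = 
  [ -2,   2,   1]
  [  0,   0,   0]
  [  0,   0,   0]
Pivot columns: 1 → 1 pivot.

rank(A) = 1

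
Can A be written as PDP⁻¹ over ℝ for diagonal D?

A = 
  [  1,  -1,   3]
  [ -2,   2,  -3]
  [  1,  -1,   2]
No

Characteristic polynomial: det(λI - A) = λ³ - 5λ²
The constant term is 0, so λ = 0 is a root: p(λ) = λ(λ² - 5λ)
λ² - 5λ = λ(λ - 5)
Eigenvalues: 0, 5, 0
λ=0: alg. mult. = 2, geom. mult. = 3 - rank(A - (0)I) = 3 - 2 = 1
λ=5: alg. mult. = 1, geom. mult. = 3 - rank(A - (5)I) = 3 - 2 = 1
Sum of geometric multiplicities = 2 < n = 3, so there aren't enough independent eigenvectors.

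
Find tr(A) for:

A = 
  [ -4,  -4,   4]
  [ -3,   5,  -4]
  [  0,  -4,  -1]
0

tr(A) = -4 + 5 + -1 = 0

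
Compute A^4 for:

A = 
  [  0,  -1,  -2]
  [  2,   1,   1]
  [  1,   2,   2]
A² = A·A:
A²[1,1] = (0)(0) + (-1)(2) + (-2)(1) = -4
A²[1,2] = (0)(-1) + (-1)(1) + (-2)(2) = -5
A²[1,3] = (0)(-2) + (-1)(1) + (-2)(2) = -5
A²[2,1] = (2)(0) + (1)(2) + (1)(1) = 3
A²[2,2] = (2)(-1) + (1)(1) + (1)(2) = 1
A²[2,3] = (2)(-2) + (1)(1) + (1)(2) = -1
A²[3,1] = (1)(0) + (2)(2) + (2)(1) = 6
A²[3,2] = (1)(-1) + (2)(1) + (2)(2) = 5
A²[3,3] = (1)(-2) + (2)(1) + (2)(2) = 4
A² = 
  [ -4,  -5,  -5]
  [  3,   1,  -1]
  [  6,   5,   4]

A^3 = A^2·A:
A^3[1,1] = (-4)(0) + (-5)(2) + (-5)(1) = -15
A^3[1,2] = (-4)(-1) + (-5)(1) + (-5)(2) = -11
A^3[1,3] = (-4)(-2) + (-5)(1) + (-5)(2) = -7
A^3[2,1] = (3)(0) + (1)(2) + (-1)(1) = 1
A^3[2,2] = (3)(-1) + (1)(1) + (-1)(2) = -4
A^3[2,3] = (3)(-2) + (1)(1) + (-1)(2) = -7
A^3[3,1] = (6)(0) + (5)(2) + (4)(1) = 14
A^3[3,2] = (6)(-1) + (5)(1) + (4)(2) = 7
A^3[3,3] = (6)(-2) + (5)(1) + (4)(2) = 1
A^3 = 
  [-15, -11,  -7]
  [  1,  -4,  -7]
  [ 14,   7,   1]

A^4 = A^3·A:
A^4[1,1] = (-15)(0) + (-11)(2) + (-7)(1) = -29
A^4[1,2] = (-15)(-1) + (-11)(1) + (-7)(2) = -10
A^4[1,3] = (-15)(-2) + (-11)(1) + (-7)(2) = 5
A^4[2,1] = (1)(0) + (-4)(2) + (-7)(1) = -15
A^4[2,2] = (1)(-1) + (-4)(1) + (-7)(2) = -19
A^4[2,3] = (1)(-2) + (-4)(1) + (-7)(2) = -20
A^4[3,1] = (14)(0) + (7)(2) + (1)(1) = 15
A^4[3,2] = (14)(-1) + (7)(1) + (1)(2) = -5
A^4[3,3] = (14)(-2) + (7)(1) + (1)(2) = -19
A^4 = 
  [-29, -10,   5]
  [-15, -19, -20]
  [ 15,  -5, -19]

Therefore
A^4 = 
  [-29, -10,   5]
  [-15, -19, -20]
  [ 15,  -5, -19]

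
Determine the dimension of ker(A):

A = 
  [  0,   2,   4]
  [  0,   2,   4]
nullity(A) = 2

Row reduce:
R2 → R2 - (1)·R1
REF = 
  [  0,   2,   4]
  [  0,   0,   0]
Pivot columns: 2 → 1 pivot.
rank(A) = 1, so nullity(A) = 3 - 1 = 2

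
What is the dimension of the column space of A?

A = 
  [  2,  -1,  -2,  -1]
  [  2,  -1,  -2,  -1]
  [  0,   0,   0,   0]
dim(Col(A)) = 1

Row reduce:
R2 → R2 - (1)·R1
REF = 
  [  2,  -1,  -2,  -1]
  [  0,   0,   0,   0]
  [  0,   0,   0,   0]
Pivot columns: 1 → 1 pivot.
dim(Col(A)) = number of pivot columns = 1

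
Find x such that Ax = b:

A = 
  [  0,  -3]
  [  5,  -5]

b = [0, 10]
Row reduce the augmented matrix [A|b]:
Swap R1 ↔ R2
REF = 
  [  5,  -5,  10]
  [  0,  -3,   0]

Back-substitution:
x₂ = 0 / (-3) = 0
x₁ = (10 - (-5)(0)) / 5 = 2

x = [2, 0]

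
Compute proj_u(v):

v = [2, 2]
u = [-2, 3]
proj_u(v) = [-4/13, 6/13]

v·u = (2)(-2) + (2)(3) = 2
u·u = (-2)² + (3)² = 13
proj_u(v) = (v·u / u·u) × u = (2/13) × u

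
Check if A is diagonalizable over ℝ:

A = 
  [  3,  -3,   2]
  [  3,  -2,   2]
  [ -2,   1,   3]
No

Characteristic polynomial: det(λI - A) = λ³ - 4λ² + 8λ - 13
By the rational root theorem any rational root is an integer dividing 13; none of those is a root, so p(λ) has no rational roots and hence (being an irreducible cubic) no repeated roots.
Discriminant of the cubic: Δ = -1427
Δ < 0 ⇒ one real eigenvalue and a complex-conjugate pair: λ ≈ 2.801, 0.5996 + 2.069i, 0.5996 - 2.069i
Has complex eigenvalues (not diagonalizable over ℝ).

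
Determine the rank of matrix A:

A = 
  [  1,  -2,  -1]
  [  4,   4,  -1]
Row reduce:
R2 → R2 - (4)·R1
REF = 
  [  1,  -2,  -1]
  [  0,  12,   3]
Pivot columns: 1, 2 → 2 pivots.

rank(A) = 2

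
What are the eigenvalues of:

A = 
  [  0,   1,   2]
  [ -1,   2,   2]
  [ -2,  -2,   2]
λ = 1, (3 + i√31)/2, (3 - i√31)/2  (≈ 1, 1.5 + 2.784i, 1.5 - 2.784i)

Characteristic polynomial: det(λI - A) = λ³ - 4λ² + 13λ - 10
Testing integer divisors of the constant term: p(1) = 0, so (λ - 1) is a factor:
p(λ) = (λ - 1)(λ² - 3λ + 10)
λ² - 3λ + 10 = 0  ⇒  λ = (3 ± √((-3)² - 4·(10)))/2 = (3 ± √(-31))/2
  = (3 + i√31)/2,  (3 - i√31)/2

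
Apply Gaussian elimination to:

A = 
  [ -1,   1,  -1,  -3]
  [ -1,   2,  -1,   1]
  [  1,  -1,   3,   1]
Row operations:
R2 → R2 - (1)·R1
R3 → R3 + (1)·R1

Resulting echelon form:
REF = 
  [ -1,   1,  -1,  -3]
  [  0,   1,   0,   4]
  [  0,   0,   2,  -2]

Rank = 3 (number of non-zero pivot rows).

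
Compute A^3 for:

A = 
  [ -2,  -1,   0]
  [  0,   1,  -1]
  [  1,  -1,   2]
A^3 = 
  [ -7,  -4,   1]
  [ -1,   6,  -8]
  [  5,  -9,  14]

A² = A·A:
A²[1,1] = (-2)(-2) + (-1)(0) + (0)(1) = 4
A²[1,2] = (-2)(-1) + (-1)(1) + (0)(-1) = 1
A²[1,3] = (-2)(0) + (-1)(-1) + (0)(2) = 1
A²[2,1] = (0)(-2) + (1)(0) + (-1)(1) = -1
A²[2,2] = (0)(-1) + (1)(1) + (-1)(-1) = 2
A²[2,3] = (0)(0) + (1)(-1) + (-1)(2) = -3
A²[3,1] = (1)(-2) + (-1)(0) + (2)(1) = 0
A²[3,2] = (1)(-1) + (-1)(1) + (2)(-1) = -4
A²[3,3] = (1)(0) + (-1)(-1) + (2)(2) = 5
A² = 
  [  4,   1,   1]
  [ -1,   2,  -3]
  [  0,  -4,   5]

A^3 = A^2·A:
A^3[1,1] = (4)(-2) + (1)(0) + (1)(1) = -7
A^3[1,2] = (4)(-1) + (1)(1) + (1)(-1) = -4
A^3[1,3] = (4)(0) + (1)(-1) + (1)(2) = 1
A^3[2,1] = (-1)(-2) + (2)(0) + (-3)(1) = -1
A^3[2,2] = (-1)(-1) + (2)(1) + (-3)(-1) = 6
A^3[2,3] = (-1)(0) + (2)(-1) + (-3)(2) = -8
A^3[3,1] = (0)(-2) + (-4)(0) + (5)(1) = 5
A^3[3,2] = (0)(-1) + (-4)(1) + (5)(-1) = -9
A^3[3,3] = (0)(0) + (-4)(-1) + (5)(2) = 14
A^3 = 
  [ -7,  -4,   1]
  [ -1,   6,  -8]
  [  5,  -9,  14]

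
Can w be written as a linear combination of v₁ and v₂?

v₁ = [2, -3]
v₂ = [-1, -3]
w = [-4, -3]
Yes

Form the augmented matrix and row-reduce:
[v₁|v₂|w] = 
  [  2,  -1,  -4]
  [ -3,  -3,  -3]
R2 → R2 + (3/2)·R1
REF = 
  [   2,   -1,   -4]
  [   0, -9/2,   -9]

No row of the form [0 0 | nonzero], so the system is consistent. Back-substitution gives c₁ = -1, c₂ = 2: w = (-1)·v₁ + (2)·v₂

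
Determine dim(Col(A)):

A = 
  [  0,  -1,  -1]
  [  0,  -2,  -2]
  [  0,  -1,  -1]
Row reduce:
R2 → R2 - (2)·R1
R3 → R3 - (1)·R1
REF = 
  [  0,  -1,  -1]
  [  0,   0,   0]
  [  0,   0,   0]
Pivot columns: 2 → 1 pivot.
dim(Col(A)) = number of pivot columns = 1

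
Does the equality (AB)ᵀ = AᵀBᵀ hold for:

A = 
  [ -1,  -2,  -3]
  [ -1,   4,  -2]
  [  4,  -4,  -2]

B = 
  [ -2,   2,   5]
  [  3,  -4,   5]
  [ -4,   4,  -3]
No

(AB)ᵀ = 
  [  8,  22, -12]
  [ -6, -26,  16]
  [ -6,  21,   6]

AᵀBᵀ = 
  [ 20,  21, -12]
  [ -8, -42,  36]
  [ -8, -11,  10]

The two matrices differ, so (AB)ᵀ ≠ AᵀBᵀ in general. The correct identity is (AB)ᵀ = BᵀAᵀ.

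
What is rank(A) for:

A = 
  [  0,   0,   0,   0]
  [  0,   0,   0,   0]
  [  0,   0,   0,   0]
rank(A) = 0

Row reduce:
(no row operations needed)
REF = 
  [  0,   0,   0,   0]
  [  0,   0,   0,   0]
  [  0,   0,   0,   0]
Pivot columns: none → 0 pivots.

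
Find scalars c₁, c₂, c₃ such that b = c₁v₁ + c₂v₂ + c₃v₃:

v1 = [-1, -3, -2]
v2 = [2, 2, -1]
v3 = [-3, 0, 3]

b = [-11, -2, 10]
c1 = 0, c2 = -1, c3 = 3

b = 0·v1 + -1·v2 + 3·v3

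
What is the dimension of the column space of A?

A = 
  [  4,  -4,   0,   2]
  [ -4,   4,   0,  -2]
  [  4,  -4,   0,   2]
Row reduce:
R2 → R2 + (1)·R1
R3 → R3 - (1)·R1
REF = 
  [  4,  -4,   0,   2]
  [  0,   0,   0,   0]
  [  0,   0,   0,   0]
Pivot columns: 1 → 1 pivot.
dim(Col(A)) = number of pivot columns = 1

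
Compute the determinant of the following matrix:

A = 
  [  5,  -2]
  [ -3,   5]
19

For a 2×2 matrix, det = ad - bc = (5)(5) - (-2)(-3) = 19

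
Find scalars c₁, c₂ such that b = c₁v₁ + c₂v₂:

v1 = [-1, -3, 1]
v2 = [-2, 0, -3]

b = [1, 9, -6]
c1 = -3, c2 = 1

b = -3·v1 + 1·v2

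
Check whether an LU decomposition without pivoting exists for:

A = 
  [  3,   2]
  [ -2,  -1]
Yes.
A[1,1] = 3 ≠ 0, so Gaussian elimination proceeds without a row swap: multiplier ℓ₂₁ = (-2)/(3) = -2/3, and U[2,2] = -1 - (-2/3)(2) = 1/3.
L = 
  [   1,    0]
  [-2/3,    1]
U = 
  [  3,   2]
  [  0, 1/3]
Check row 2 of LU: [(-2/3)(3), (-2/3)(2) + (1/3)] = [-2, -1] = row 2 of A ✓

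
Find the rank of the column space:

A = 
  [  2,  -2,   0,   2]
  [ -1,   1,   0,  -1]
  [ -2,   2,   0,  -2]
dim(Col(A)) = 1

Row reduce:
R2 → R2 + (1/2)·R1
R3 → R3 + (1)·R1
REF = 
  [  2,  -2,   0,   2]
  [  0,   0,   0,   0]
  [  0,   0,   0,   0]
Pivot columns: 1 → 1 pivot.
dim(Col(A)) = number of pivot columns = 1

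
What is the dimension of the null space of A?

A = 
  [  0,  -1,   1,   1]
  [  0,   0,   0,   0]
nullity(A) = 3

Row reduce:
(no row operations needed)
REF = 
  [  0,  -1,   1,   1]
  [  0,   0,   0,   0]
Pivot columns: 2 → 1 pivot.
rank(A) = 1, so nullity(A) = 4 - 1 = 3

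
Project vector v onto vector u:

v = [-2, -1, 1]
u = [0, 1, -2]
v·u = (-2)(0) + (-1)(1) + (1)(-2) = -3
u·u = (0)² + (1)² + (-2)² = 5
proj_u(v) = (v·u / u·u) × u = (-3/5) × u

proj_u(v) = [0, -3/5, 6/5]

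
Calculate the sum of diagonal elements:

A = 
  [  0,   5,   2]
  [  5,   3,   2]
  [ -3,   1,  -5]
-2

tr(A) = 0 + 3 + -5 = -2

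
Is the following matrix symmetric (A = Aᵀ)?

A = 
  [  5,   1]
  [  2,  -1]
No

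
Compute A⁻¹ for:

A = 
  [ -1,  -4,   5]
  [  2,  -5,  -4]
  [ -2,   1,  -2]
det(A) = (-1)·((-5)(-2) - (-4)(1)) - (-4)·((2)(-2) - (-4)(-2)) + (5)·((2)(1) - (-5)(-2))
  = (-1)(14) - (-4)(-12) + (5)(-8)
  = -102
det(A) = -102 ≠ 0, so A is invertible.

Cofactors Cᵢⱼ = (-1)ⁱ⁺ʲ·Mᵢⱼ:
C = 
  [ 14,  12,  -8]
  [ -3,  12,   9]
  [ 41,   6,  13]

adj(A) = Cᵀ:
adj(A) = 
  [ 14,  -3,  41]
  [ 12,  12,   6]
  [ -8,   9,  13]

A⁻¹ = (-1/102) · adj(A):
A⁻¹ = 
  [  -7/51,    1/34, -41/102]
  [  -2/17,   -2/17,   -1/17]
  [   4/51,   -3/34, -13/102]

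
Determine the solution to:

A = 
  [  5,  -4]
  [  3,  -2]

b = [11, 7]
x = [3, 1]

Row reduce the augmented matrix [A|b]:
R2 → R2 - (3/5)·R1
REF = 
  [  5,  -4,  11]
  [  0, 2/5, 2/5]

Back-substitution:
x₂ = (2/5) / (2/5) = 1
x₁ = (11 - (-4)(1)) / 5 = 3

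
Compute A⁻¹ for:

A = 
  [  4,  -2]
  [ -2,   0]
det(A) = (4)(0) - (-2)(-2) = -4
For a 2×2 matrix, A⁻¹ = (1/det(A)) · [[d, -b], [-c, a]]
    = (-1/4) · [[0, 2], [2, 4]]

A⁻¹ = 
  [   0, -1/2]
  [-1/2,   -1]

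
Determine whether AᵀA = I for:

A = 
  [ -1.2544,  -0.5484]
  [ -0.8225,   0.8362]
No

AᵀA = 
  [  2.2500,   0.0001]
  [  0.0001,   1]
≠ I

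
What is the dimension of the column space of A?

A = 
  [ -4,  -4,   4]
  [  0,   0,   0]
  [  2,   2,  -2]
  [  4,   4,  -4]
dim(Col(A)) = 1

Row reduce:
R3 → R3 + (1/2)·R1
R4 → R4 + (1)·R1
REF = 
  [ -4,  -4,   4]
  [  0,   0,   0]
  [  0,   0,   0]
  [  0,   0,   0]
Pivot columns: 1 → 1 pivot.
dim(Col(A)) = number of pivot columns = 1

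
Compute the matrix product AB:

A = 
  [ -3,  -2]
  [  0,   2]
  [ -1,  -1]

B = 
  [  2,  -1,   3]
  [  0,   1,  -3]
A is 3×2 and B is 2×3, so AB is 3×3. Each entry is (row of A)·(column of B):
AB[1,1] = (-3)(2) + (-2)(0) = -6
AB[1,2] = (-3)(-1) + (-2)(1) = 1
AB[1,3] = (-3)(3) + (-2)(-3) = -3
AB[2,1] = (0)(2) + (2)(0) = 0
AB[2,2] = (0)(-1) + (2)(1) = 2
AB[2,3] = (0)(3) + (2)(-3) = -6
AB[3,1] = (-1)(2) + (-1)(0) = -2
AB[3,2] = (-1)(-1) + (-1)(1) = 0
AB[3,3] = (-1)(3) + (-1)(-3) = 0

AB = 
  [ -6,   1,  -3]
  [  0,   2,  -6]
  [ -2,   0,   0]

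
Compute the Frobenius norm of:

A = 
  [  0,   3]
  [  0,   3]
||A||_F = 4.243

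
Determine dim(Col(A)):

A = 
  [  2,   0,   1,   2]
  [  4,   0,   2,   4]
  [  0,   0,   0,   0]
Row reduce:
R2 → R2 - (2)·R1
REF = 
  [  2,   0,   1,   2]
  [  0,   0,   0,   0]
  [  0,   0,   0,   0]
Pivot columns: 1 → 1 pivot.
dim(Col(A)) = number of pivot columns = 1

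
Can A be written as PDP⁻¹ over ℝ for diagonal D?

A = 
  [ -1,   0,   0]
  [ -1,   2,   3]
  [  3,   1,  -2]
Yes

Characteristic polynomial: det(λI - A) = λ³ + λ² - 7λ - 7
Testing integer divisors of the constant term: p(-1) = 0, so (λ + 1) is a factor:
p(λ) = (λ + 1)(λ² - 7)
λ² - 7 = 0  ⇒  λ = (0 ± √((0)² - 4·(-7)))/2 = (0 ± √(28))/2
  = √7,  -√7
Eigenvalues: -1, √7, -√7  (≈ -1, 2.646, -2.646)
The two irrational eigenvalues are distinct (simple), so each has alg. mult. = geom. mult. = 1.
λ=-1: alg. mult. = 1, geom. mult. = 3 - rank(A - (-1)I) = 3 - 2 = 1
Sum of geometric multiplicities equals n, so A has n independent eigenvectors.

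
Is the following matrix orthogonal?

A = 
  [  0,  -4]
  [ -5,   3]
No

AᵀA = 
  [ 25, -15]
  [-15,  25]
≠ I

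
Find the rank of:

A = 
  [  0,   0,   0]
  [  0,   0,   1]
rank(A) = 1

Row reduce:
Swap R1 ↔ R2
REF = 
  [  0,   0,   1]
  [  0,   0,   0]
Pivot columns: 3 → 1 pivot.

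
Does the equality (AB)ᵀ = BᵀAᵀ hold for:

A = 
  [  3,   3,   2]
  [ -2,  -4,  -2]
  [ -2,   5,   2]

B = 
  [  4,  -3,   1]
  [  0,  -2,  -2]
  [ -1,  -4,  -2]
Yes

(AB)ᵀ = 
  [ 10,  -6, -10]
  [-23,  22, -12]
  [ -7,  10, -16]

BᵀAᵀ = 
  [ 10,  -6, -10]
  [-23,  22, -12]
  [ -7,  10, -16]

Both sides are equal — this is the standard identity (AB)ᵀ = BᵀAᵀ, which holds for all A, B.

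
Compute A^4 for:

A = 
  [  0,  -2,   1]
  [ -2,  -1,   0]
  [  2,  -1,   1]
A² = A·A:
A²[1,1] = (0)(0) + (-2)(-2) + (1)(2) = 6
A²[1,2] = (0)(-2) + (-2)(-1) + (1)(-1) = 1
A²[1,3] = (0)(1) + (-2)(0) + (1)(1) = 1
A²[2,1] = (-2)(0) + (-1)(-2) + (0)(2) = 2
A²[2,2] = (-2)(-2) + (-1)(-1) + (0)(-1) = 5
A²[2,3] = (-2)(1) + (-1)(0) + (0)(1) = -2
A²[3,1] = (2)(0) + (-1)(-2) + (1)(2) = 4
A²[3,2] = (2)(-2) + (-1)(-1) + (1)(-1) = -4
A²[3,3] = (2)(1) + (-1)(0) + (1)(1) = 3
A² = 
  [  6,   1,   1]
  [  2,   5,  -2]
  [  4,  -4,   3]

A^3 = A^2·A:
A^3[1,1] = (6)(0) + (1)(-2) + (1)(2) = 0
A^3[1,2] = (6)(-2) + (1)(-1) + (1)(-1) = -14
A^3[1,3] = (6)(1) + (1)(0) + (1)(1) = 7
A^3[2,1] = (2)(0) + (5)(-2) + (-2)(2) = -14
A^3[2,2] = (2)(-2) + (5)(-1) + (-2)(-1) = -7
A^3[2,3] = (2)(1) + (5)(0) + (-2)(1) = 0
A^3[3,1] = (4)(0) + (-4)(-2) + (3)(2) = 14
A^3[3,2] = (4)(-2) + (-4)(-1) + (3)(-1) = -7
A^3[3,3] = (4)(1) + (-4)(0) + (3)(1) = 7
A^3 = 
  [  0, -14,   7]
  [-14,  -7,   0]
  [ 14,  -7,   7]

A^4 = A^3·A:
A^4[1,1] = (0)(0) + (-14)(-2) + (7)(2) = 42
A^4[1,2] = (0)(-2) + (-14)(-1) + (7)(-1) = 7
A^4[1,3] = (0)(1) + (-14)(0) + (7)(1) = 7
A^4[2,1] = (-14)(0) + (-7)(-2) + (0)(2) = 14
A^4[2,2] = (-14)(-2) + (-7)(-1) + (0)(-1) = 35
A^4[2,3] = (-14)(1) + (-7)(0) + (0)(1) = -14
A^4[3,1] = (14)(0) + (-7)(-2) + (7)(2) = 28
A^4[3,2] = (14)(-2) + (-7)(-1) + (7)(-1) = -28
A^4[3,3] = (14)(1) + (-7)(0) + (7)(1) = 21
A^4 = 
  [ 42,   7,   7]
  [ 14,  35, -14]
  [ 28, -28,  21]

Therefore
A^4 = 
  [ 42,   7,   7]
  [ 14,  35, -14]
  [ 28, -28,  21]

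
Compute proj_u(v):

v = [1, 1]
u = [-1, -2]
v·u = (1)(-1) + (1)(-2) = -3
u·u = (-1)² + (-2)² = 5
proj_u(v) = (v·u / u·u) × u = (-3/5) × u

proj_u(v) = [3/5, 6/5]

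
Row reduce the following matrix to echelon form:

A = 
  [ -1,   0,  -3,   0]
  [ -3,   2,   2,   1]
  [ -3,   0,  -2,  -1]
Row operations:
R2 → R2 - (3)·R1
R3 → R3 - (3)·R1

Resulting echelon form:
REF = 
  [ -1,   0,  -3,   0]
  [  0,   2,  11,   1]
  [  0,   0,   7,  -1]

Rank = 3 (number of non-zero pivot rows).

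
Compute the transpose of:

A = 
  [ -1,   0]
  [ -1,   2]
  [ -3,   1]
Aᵀ = 
  [ -1,  -1,  -3]
  [  0,   2,   1]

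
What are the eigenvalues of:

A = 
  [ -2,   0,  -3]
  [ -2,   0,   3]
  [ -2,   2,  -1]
λ = -2, 3, -4

Characteristic polynomial: det(λI - A) = λ³ + 3λ² - 10λ - 24
Testing integer divisors of the constant term: p(-2) = 0, so (λ + 2) is a factor:
p(λ) = (λ + 2)(λ² + λ - 12)
λ² + λ - 12 = (λ + 4)(λ - 3)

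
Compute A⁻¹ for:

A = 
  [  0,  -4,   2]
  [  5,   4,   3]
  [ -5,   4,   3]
det(A) = (0)·((4)(3) - (3)(4)) - (-4)·((5)(3) - (3)(-5)) + (2)·((5)(4) - (4)(-5))
  = (0)(0) - (-4)(30) + (2)(40)
  = 200
det(A) = 200 ≠ 0, so A is invertible.

Cofactors Cᵢⱼ = (-1)ⁱ⁺ʲ·Mᵢⱼ:
C = 
  [  0, -30,  40]
  [ 20,  10,  20]
  [-20,  10,  20]

adj(A) = Cᵀ:
adj(A) = 
  [  0,  20, -20]
  [-30,  10,  10]
  [ 40,  20,  20]

A⁻¹ = (1/200) · adj(A):
A⁻¹ = 
  [    0,  1/10, -1/10]
  [-3/20,  1/20,  1/20]
  [  1/5,  1/10,  1/10]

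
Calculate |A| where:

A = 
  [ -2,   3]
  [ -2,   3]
For a 2×2 matrix, det = ad - bc = (-2)(3) - (3)(-2) = 0

det(A) = 0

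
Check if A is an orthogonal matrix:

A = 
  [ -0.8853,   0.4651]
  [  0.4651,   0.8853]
Yes

AᵀA = 
  [  1.0001,   0]
  [  0,   1.0001]
≈ I (equal to I up to the 4-dp rounding of the entries)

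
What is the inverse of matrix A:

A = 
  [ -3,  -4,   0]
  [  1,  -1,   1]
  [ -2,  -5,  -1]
det(A) = (-3)·((-1)(-1) - (1)(-5)) - (-4)·((1)(-1) - (1)(-2)) + (0)·((1)(-5) - (-1)(-2))
  = (-3)(6) - (-4)(1) + (0)(-7)
  = -14
det(A) = -14 ≠ 0, so A is invertible.

Cofactors Cᵢⱼ = (-1)ⁱ⁺ʲ·Mᵢⱼ:
C = 
  [  6,  -1,  -7]
  [ -4,   3,  -7]
  [ -4,   3,   7]

adj(A) = Cᵀ:
adj(A) = 
  [  6,  -4,  -4]
  [ -1,   3,   3]
  [ -7,  -7,   7]

A⁻¹ = (-1/14) · adj(A):
A⁻¹ = 
  [ -3/7,   2/7,   2/7]
  [ 1/14, -3/14, -3/14]
  [  1/2,   1/2,  -1/2]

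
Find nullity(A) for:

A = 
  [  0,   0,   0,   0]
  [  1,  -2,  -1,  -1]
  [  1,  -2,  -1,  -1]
nullity(A) = 3

Row reduce:
Swap R1 ↔ R2
R3 → R3 - (1)·R1
REF = 
  [  1,  -2,  -1,  -1]
  [  0,   0,   0,   0]
  [  0,   0,   0,   0]
Pivot columns: 1 → 1 pivot.
rank(A) = 1, so nullity(A) = 4 - 1 = 3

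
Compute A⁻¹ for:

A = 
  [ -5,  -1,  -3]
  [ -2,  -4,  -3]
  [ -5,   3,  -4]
det(A) = (-5)·((-4)(-4) - (-3)(3)) - (-1)·((-2)(-4) - (-3)(-5)) + (-3)·((-2)(3) - (-4)(-5))
  = (-5)(25) - (-1)(-7) + (-3)(-26)
  = -54
det(A) = -54 ≠ 0, so A is invertible.

Cofactors Cᵢⱼ = (-1)ⁱ⁺ʲ·Mᵢⱼ:
C = 
  [ 25,   7, -26]
  [-13,   5,  20]
  [ -9,  -9,  18]

adj(A) = Cᵀ:
adj(A) = 
  [ 25, -13,  -9]
  [  7,   5,  -9]
  [-26,  20,  18]

A⁻¹ = (-1/54) · adj(A):
A⁻¹ = 
  [-25/54,  13/54,    1/6]
  [ -7/54,  -5/54,    1/6]
  [ 13/27, -10/27,   -1/3]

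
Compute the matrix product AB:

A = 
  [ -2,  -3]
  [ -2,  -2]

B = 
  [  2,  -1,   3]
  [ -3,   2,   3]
A is 2×2 and B is 2×3, so AB is 2×3. Each entry is (row of A)·(column of B):
AB[1,1] = (-2)(2) + (-3)(-3) = 5
AB[1,2] = (-2)(-1) + (-3)(2) = -4
AB[1,3] = (-2)(3) + (-3)(3) = -15
AB[2,1] = (-2)(2) + (-2)(-3) = 2
AB[2,2] = (-2)(-1) + (-2)(2) = -2
AB[2,3] = (-2)(3) + (-2)(3) = -12

AB = 
  [  5,  -4, -15]
  [  2,  -2, -12]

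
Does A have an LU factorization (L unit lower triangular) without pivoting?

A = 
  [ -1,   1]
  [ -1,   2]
Yes.
A[1,1] = -1 ≠ 0, so Gaussian elimination proceeds without a row swap: multiplier ℓ₂₁ = (-1)/(-1) = 1, and U[2,2] = 2 - (1)(1) = 1.
L = 
  [  1,   0]
  [  1,   1]
U = 
  [ -1,   1]
  [  0,   1]
Check row 2 of LU: [(1)(-1), (1)(1) + 1] = [-1, 2] = row 2 of A ✓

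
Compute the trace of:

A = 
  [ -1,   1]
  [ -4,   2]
1

tr(A) = -1 + 2 = 1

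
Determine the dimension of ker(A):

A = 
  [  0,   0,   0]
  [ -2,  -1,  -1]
nullity(A) = 2

Row reduce:
Swap R1 ↔ R2
REF = 
  [ -2,  -1,  -1]
  [  0,   0,   0]
Pivot columns: 1 → 1 pivot.
rank(A) = 1, so nullity(A) = 3 - 1 = 2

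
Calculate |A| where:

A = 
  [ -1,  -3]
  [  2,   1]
For a 2×2 matrix, det = ad - bc = (-1)(1) - (-3)(2) = 5

det(A) = 5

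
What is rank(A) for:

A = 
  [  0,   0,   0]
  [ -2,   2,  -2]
Row reduce:
Swap R1 ↔ R2
REF = 
  [ -2,   2,  -2]
  [  0,   0,   0]
Pivot columns: 1 → 1 pivot.

rank(A) = 1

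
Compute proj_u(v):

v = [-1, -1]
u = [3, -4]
v·u = (-1)(3) + (-1)(-4) = 1
u·u = (3)² + (-4)² = 25
proj_u(v) = (v·u / u·u) × u = (1/25) × u

proj_u(v) = [3/25, -4/25]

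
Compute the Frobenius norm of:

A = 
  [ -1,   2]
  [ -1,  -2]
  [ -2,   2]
||A||_F = 4.243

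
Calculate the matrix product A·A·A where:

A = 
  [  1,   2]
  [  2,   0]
A² = A·A:
A²[1,1] = (1)(1) + (2)(2) = 5
A²[1,2] = (1)(2) + (2)(0) = 2
A²[2,1] = (2)(1) + (0)(2) = 2
A²[2,2] = (2)(2) + (0)(0) = 4
A² = 
  [  5,   2]
  [  2,   4]

A^3 = A^2·A:
A^3[1,1] = (5)(1) + (2)(2) = 9
A^3[1,2] = (5)(2) + (2)(0) = 10
A^3[2,1] = (2)(1) + (4)(2) = 10
A^3[2,2] = (2)(2) + (4)(0) = 4
A^3 = 
  [  9,  10]
  [ 10,   4]

Therefore
A^3 = 
  [  9,  10]
  [ 10,   4]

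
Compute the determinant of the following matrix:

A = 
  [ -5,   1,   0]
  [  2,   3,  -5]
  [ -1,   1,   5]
Cofactor expansion along row 1:
det(A) = (-5)·((3)(5) - (-5)(1)) - (1)·((2)(5) - (-5)(-1)) + (0)·((2)(1) - (3)(-1))
  = (-5)(20) - (1)(5) + (0)(5)
  = -105

det(A) = -105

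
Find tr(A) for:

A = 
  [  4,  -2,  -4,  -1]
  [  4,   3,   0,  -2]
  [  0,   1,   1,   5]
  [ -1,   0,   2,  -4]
4

tr(A) = 4 + 3 + 1 + -4 = 4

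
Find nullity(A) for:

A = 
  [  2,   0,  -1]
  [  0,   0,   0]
nullity(A) = 2

Row reduce:
(no row operations needed)
REF = 
  [  2,   0,  -1]
  [  0,   0,   0]
Pivot columns: 1 → 1 pivot.
rank(A) = 1, so nullity(A) = 3 - 1 = 2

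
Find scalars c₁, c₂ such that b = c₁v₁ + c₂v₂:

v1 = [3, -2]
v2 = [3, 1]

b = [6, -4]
c1 = 2, c2 = 0

b = 2·v1 + 0·v2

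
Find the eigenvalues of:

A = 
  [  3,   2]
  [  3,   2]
tr(A) = 5, det(A) = 0
Characteristic polynomial: λ² - tr(A)λ + det(A) = λ² - 5λ
λ² - 5λ = λ(λ - 5)

λ = 5, 0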